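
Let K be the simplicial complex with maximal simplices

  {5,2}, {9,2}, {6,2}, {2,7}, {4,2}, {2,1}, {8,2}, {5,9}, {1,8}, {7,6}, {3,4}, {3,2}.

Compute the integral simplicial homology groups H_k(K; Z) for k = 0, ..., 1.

Order the vertices as 1 < 2 < 3 < 4 < 5 < 6 < 7 < 8 < 9. Listing each simplex with vertices in this order, K has dimension 1 with simplices:

  0-simplices (9): [1], [2], [3], [4], [5], [6], [7], [8], [9]
  1-simplices (12): [1,2], [1,8], [2,3], [2,4], [2,5], [2,6], [2,7], [2,8], [2,9], [3,4], [5,9], [6,7]

giving chain groups C_0 ≅ Z^9, C_1 ≅ Z^12.

Boundary ∂_1: C_1 → C_0 sends each edge [p,q] (with p < q) to q − p. For instance
  ∂[3,4] = [4] − [3].
This gives a 9×12 integer matrix of rank 8; reducing to Smith normal form yields diagonal entries (1,1,1,1,1,1,1,1).

From H_k ≅ ker(∂_k) / im(∂_{k+1}) we obtain:

  H_0: rank C_0 − rank ∂_1 = 9 − 8 = 1, and the invariant factors of ∂_1 are all 1, so H_0 = Z.
  H_1: rank ker ∂_1 − rank ∂_2 = (12 − 8) − 0 = 4, and there is no ∂_2, so H_1 = Z^4.

As a check, the Euler characteristic is 9 − 12 = -3, which agrees with 1 − 4 = -3.

H_0 ≅ Z,  H_1 ≅ Z^4.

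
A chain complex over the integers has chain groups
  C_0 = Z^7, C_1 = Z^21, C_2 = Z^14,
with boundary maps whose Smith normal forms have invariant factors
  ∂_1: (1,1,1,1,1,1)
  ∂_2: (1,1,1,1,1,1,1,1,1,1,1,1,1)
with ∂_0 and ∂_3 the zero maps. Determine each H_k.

H_0 ≅ Z,  H_1 ≅ Z^2,  H_2 ≅ Z.

H_0: b_0 = 7 − 0 − 6 = 1; torsion from ∂_1 factors > 1: none. So H_0 ≅ Z.
H_1: b_1 = 21 − 6 − 13 = 2; torsion from ∂_2 factors > 1: none. So H_1 ≅ Z^2.
H_2: b_2 = 14 − 13 − 0 = 1; torsion from ∂_3 factors > 1: none. So H_2 ≅ Z.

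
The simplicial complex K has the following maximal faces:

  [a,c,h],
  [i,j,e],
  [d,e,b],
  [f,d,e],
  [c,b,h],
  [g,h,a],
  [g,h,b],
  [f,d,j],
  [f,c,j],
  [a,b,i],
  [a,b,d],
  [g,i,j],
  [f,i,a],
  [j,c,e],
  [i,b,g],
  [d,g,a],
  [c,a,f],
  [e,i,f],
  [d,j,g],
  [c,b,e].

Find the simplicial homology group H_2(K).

H_2 ≅ 0.

Order the vertices as a < b < c < d < e < f < g < h < i < j. Listing each simplex with vertices in this order, K has dimension 2 with simplices:

  0-simplices (10): a, b, c, d, e, f, g, h, i, j
  1-simplices (30): ab, ac, ad, af, ag, ah, ai, bc, bd, be, bg, bh, bi, ce, cf, ch, cj, de, df, dg, dj, ef, ei, ej, fi, fj, gh, gi, gj, ij
  2-simplices (20): abd, abi, acf, ach, adg, afi, agh, bce, bch, bde, bgh, bgi, cej, cfj, def, dfj, dgj, efi, eij, gij

giving chain groups C_0 ≅ Z^10, C_1 ≅ Z^30, C_2 ≅ Z^20.

∂_1: C_1 → C_0 maps an edge to its endpoints' difference, ∂[p,q] = q − p.
The resulting 10×30 matrix has rank 9, and its Smith normal form has invariant factors (1,1,1,1,1,1,1,1,1).

The boundary map ∂_2: C_2 → C_1 maps a triangle to the signed sum of its edges. For instance
  ∂abi = bi − ai + ab,
  ∂bce = ce − be + bc.
As a 30×20 matrix over Z this has rank 20, with invariant factors (1,1,1,1,1,1,1,1,1,1,1,1,1,1,1,1,1,1,1,2).

Now H_k = ker ∂_k / im ∂_{k+1}, so:

  H_2: rank ker ∂_2 − rank ∂_3 = (20 − 20) − 0 = 0, and there is no ∂_3, so H_2 ≅ 0.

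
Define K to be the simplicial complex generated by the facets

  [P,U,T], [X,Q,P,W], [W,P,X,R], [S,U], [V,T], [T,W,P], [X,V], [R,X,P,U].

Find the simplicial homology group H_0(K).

H_0 ≅ Z.

Fix the vertex order P < Q < R < S < T < U < V < W < X and write every simplex with vertices in increasing order. Then dim K = 3 and the simplices of K are:

  0-simplices (9): P, Q, R, S, T, U, V, W, X
  1-simplices (18): PQ, PR, PT, PU, PW, PX, QW, QX, RU, RW, RX, SU, TU, TV, TW, UX, VX, WX
  2-simplices (12): PQW, PQX, PRU, PRW, PRX, PTU, PTW, PUX, PWX, QWX, RUX, RWX
  3-simplices (3): PQWX, PRUX, PRWX

so the chain groups are C_0 ≅ Z^9, C_1 ≅ Z^18, C_2 ≅ Z^12, C_3 ≅ Z^3.

Boundary ∂_1: C_1 → C_0 is given by ∂[p,q] = [q] − [p].
The resulting 9×18 matrix has rank 8, and its Smith normal form has invariant factors (1,1,1,1,1,1,1,1).

The boundary map ∂_2: C_2 → C_1 sends each 2-simplex [p,q,r] to [q,r] − [p,r] + [p,q]. For instance
  ∂PTW = TW − PW + PT,
  ∂PRX = RX − PX + PR.
The resulting 18×12 matrix has rank 9, and its Smith normal form has invariant factors (1,1,1,1,1,1,1,1,1).

∂_3: C_3 → C_2 sends each 3-simplex σ to the alternating sum Σ_i (−1)^i (σ with its i-th vertex removed). For instance
  ∂PRUX = RUX − PUX + PRX − PRU,
  ∂PQWX = QWX − PWX + PQX − PQW.
As a 12×3 matrix over Z this has rank 3, with invariant factors (1,1,1).

Computing H_k = (kernel of ∂_k) / (image of ∂_{k+1}):

  H_0: rank C_0 − rank ∂_1 = 9 − 8 = 1, and the invariant factors of ∂_1 are all 1, so H_0 ≅ Z.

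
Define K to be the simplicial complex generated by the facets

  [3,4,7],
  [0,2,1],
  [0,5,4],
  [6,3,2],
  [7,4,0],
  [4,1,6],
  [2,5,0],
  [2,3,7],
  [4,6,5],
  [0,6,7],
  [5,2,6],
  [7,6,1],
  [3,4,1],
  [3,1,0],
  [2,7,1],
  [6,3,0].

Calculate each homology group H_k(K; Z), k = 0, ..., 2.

H_0 ≅ Z,  H_1 ≅ Z^2,  H_2 ≅ Z.

Order the vertices as 0 < 1 < 2 < 3 < 4 < 5 < 6 < 7. Listing each simplex with vertices in this order, K has dimension 2 with simplices:

  0-simplices (8): [0], [1], [2], [3], [4], [5], [6], [7]
  1-simplices (24): (24 of them)
  2-simplices (16): [0,1,2], [0,1,3], [0,2,5], [0,3,6], [0,4,5], [0,4,7], [0,6,7], [1,2,7], [1,3,4], [1,4,6], [1,6,7], [2,3,6], [2,3,7], [2,5,6], [3,4,7], [4,5,6]

giving chain groups C_0 ≅ Z^8, C_1 ≅ Z^24, C_2 ≅ Z^16.

Boundary ∂_1: C_1 → C_0 is given by ∂[p,q] = [q] − [p]. For instance
  ∂[0,5] = [5] − [0].
As a 8×24 matrix over Z this has rank 7, with invariant factors (1,1,1,1,1,1,1).

The boundary map ∂_2: C_2 → C_1 maps a triangle to the signed sum of its edges. For instance
  ∂[0,2,5] = [2,5] − [0,5] + [0,2],
  ∂[2,3,7] = [3,7] − [2,7] + [2,3].
The resulting 24×16 matrix has rank 15, and its Smith normal form has invariant factors (1,1,1,1,1,1,1,1,1,1,1,1,1,1,1).

Computing H_k = (kernel of ∂_k) / (image of ∂_{k+1}):

  H_0: rank C_0 − rank ∂_1 = 8 − 7 = 1, and the invariant factors of ∂_1 are all 1, so H_0 ≅ Z.
  H_1: rank ker ∂_1 − rank ∂_2 = (24 − 7) − 15 = 2, and the invariant factors of ∂_2 are all 1, so H_1 ≅ Z^2.
  H_2: rank ker ∂_2 − rank ∂_3 = (16 − 15) − 0 = 1, and there is no ∂_3, so H_2 ≅ Z.

As a check, the Euler characteristic is 8 − 24 + 16 = 0, which agrees with 1 − 2 + 1 = 0.
(K is a triangulation of the torus T^2.)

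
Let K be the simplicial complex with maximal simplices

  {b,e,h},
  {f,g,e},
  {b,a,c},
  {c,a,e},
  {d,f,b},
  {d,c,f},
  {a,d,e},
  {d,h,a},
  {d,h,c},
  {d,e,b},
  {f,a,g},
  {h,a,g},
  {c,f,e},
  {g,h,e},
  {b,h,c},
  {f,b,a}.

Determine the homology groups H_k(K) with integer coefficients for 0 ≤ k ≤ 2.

Order the vertices as a < b < c < d < e < f < g < h. Listing each simplex with vertices in this order, K has dimension 2 with simplices:

  0-simplices (8): a, b, c, d, e, f, g, h
  1-simplices (24): ab, ac, ad, ae, af, ag, ah, bc, bd, be, bf, bh, cd, ce, cf, ch, de, df, dh, ef, eg, eh, fg, gh
  2-simplices (16): abc, abf, ace, ade, adh, afg, agh, bch, bde, bdf, beh, cdf, cdh, cef, efg, egh

Hence C_0 ≅ Z^8, C_1 ≅ Z^24, C_2 ≅ Z^16.

Boundary ∂_1: C_1 → C_0 is given by ∂[p,q] = [q] − [p]. For instance
  ∂cd = d − c.
This gives a 8×24 integer matrix of rank 7; reducing to Smith normal form yields diagonal entries (1,1,1,1,1,1,1).

Boundary ∂_2: C_2 → C_1 sends each 2-simplex [p,q,r] to [q,r] − [p,r] + [p,q]. For instance
  ∂afg = fg − ag + af,
  ∂abc = bc − ac + ab.
As a 24×16 matrix over Z this has rank 15, with invariant factors (1,1,1,1,1,1,1,1,1,1,1,1,1,1,1).

Computing H_k = (kernel of ∂_k) / (image of ∂_{k+1}):

  H_0: rank C_0 − rank ∂_1 = 8 − 7 = 1, and the invariant factors of ∂_1 are all 1, so H_0 ≅ Z.
  H_1: rank ker ∂_1 − rank ∂_2 = (24 − 7) − 15 = 2, and the invariant factors of ∂_2 are all 1, so H_1 ≅ Z^2.
  H_2: rank ker ∂_2 − rank ∂_3 = (16 − 15) − 0 = 1, and there is no ∂_3, so H_2 ≅ Z.

As a check, the Euler characteristic is 8 − 24 + 16 = 0, which agrees with 1 − 2 + 1 = 0.
(K is a triangulation of the torus T^2.)

H_0 = Z,  H_1 = Z^2,  H_2 = Z.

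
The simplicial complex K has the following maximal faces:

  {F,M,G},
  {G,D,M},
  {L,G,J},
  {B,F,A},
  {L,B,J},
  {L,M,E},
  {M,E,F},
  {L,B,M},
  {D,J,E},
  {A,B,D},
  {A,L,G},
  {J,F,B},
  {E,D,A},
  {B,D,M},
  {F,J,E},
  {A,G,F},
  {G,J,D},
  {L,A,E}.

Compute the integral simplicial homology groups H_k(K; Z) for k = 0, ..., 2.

H_0 = Z,  H_1 = Z^2,  H_2 = Z.

We work with the vertex ordering A < B < D < E < F < G < J < L < M. The simplices of K, each written with vertices in increasing order, are:

  0-simplices (9): A, B, D, E, F, G, J, L, M
  1-simplices (27): AB, AD, AE, AF, AG, AL, BD, BF, BJ, BL, BM, DE, DG, DJ, DM, EF, EJ, EL, EM, FG, FJ, FM, GJ, GL, GM, JL, LM
  2-simplices (18): ABD, ABF, ADE, AEL, AFG, AGL, BDM, BFJ, BJL, BLM, DEJ, DGJ, DGM, EFJ, EFM, ELM, FGM, GJL

Hence C_0 ≅ Z^9, C_1 ≅ Z^27, C_2 ≅ Z^18.

Boundary ∂_1: C_1 → C_0 is given by ∂[p,q] = [q] − [p].
As a 9×27 matrix over Z this has rank 8, with invariant factors (1,1,1,1,1,1,1,1).

The boundary map ∂_2: C_2 → C_1 sends each 2-simplex [p,q,r] to [q,r] − [p,r] + [p,q]. For instance
  ∂AGL = GL − AL + AG,
  ∂EFJ = FJ − EJ + EF.
This gives a 27×18 integer matrix of rank 17; reducing to Smith normal form yields diagonal entries (1,1,1,1,1,1,1,1,1,1,1,1,1,1,1,1,1).

Reading off H_k = ker ∂_k / im ∂_{k+1}:

  H_0: rank C_0 − rank ∂_1 = 9 − 8 = 1, and the invariant factors of ∂_1 are all 1, so H_0 ≅ Z.
  H_1: rank ker ∂_1 − rank ∂_2 = (27 − 8) − 17 = 2, and the invariant factors of ∂_2 are all 1, so H_1 ≅ Z^2.
  H_2: rank ker ∂_2 − rank ∂_3 = (18 − 17) − 0 = 1, and there is no ∂_3, so H_2 ≅ Z.

(K is a triangulation of the torus T^2.)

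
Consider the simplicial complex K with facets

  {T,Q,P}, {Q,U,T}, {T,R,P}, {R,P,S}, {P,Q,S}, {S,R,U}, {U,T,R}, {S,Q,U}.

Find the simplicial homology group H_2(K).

H_2 = Z.

Fix the vertex order P < Q < R < S < T < U and write every simplex with vertices in increasing order. Then dim K = 2 and the simplices of K are:

  0-simplices (6): P, Q, R, S, T, U
  1-simplices (12): PQ, PR, PS, PT, QS, QT, QU, RS, RT, RU, SU, TU
  2-simplices (8): PQS, PQT, PRS, PRT, QSU, QTU, RSU, RTU

Hence C_0 ≅ Z^6, C_1 ≅ Z^12, C_2 ≅ Z^8.

∂_1: C_1 → C_0 is given by ∂[p,q] = [q] − [p].
As a 6×12 matrix over Z this has rank 5, with invariant factors (1,1,1,1,1).

The boundary map ∂_2: C_2 → C_1 maps a triangle to the signed sum of its edges. For instance
  ∂PQT = QT − PT + PQ,
  ∂PRS = RS − PS + PR.
The resulting 12×8 matrix has rank 7, and its Smith normal form has invariant factors (1,1,1,1,1,1,1).

From H_k ≅ ker(∂_k) / im(∂_{k+1}) we obtain:

  H_2: rank ker ∂_2 − rank ∂_3 = (8 − 7) − 0 = 1, and there is no ∂_3, so H_2 ≅ Z.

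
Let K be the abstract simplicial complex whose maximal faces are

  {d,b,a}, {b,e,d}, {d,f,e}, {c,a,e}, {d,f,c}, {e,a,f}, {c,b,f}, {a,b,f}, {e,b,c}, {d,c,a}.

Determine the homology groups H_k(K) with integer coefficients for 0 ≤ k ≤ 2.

H_0 ≅ Z,  H_1 ≅ Z/2Z,  H_2 = 0.

We work with the vertex ordering a < b < c < d < e < f. The simplices of K, each written with vertices in increasing order, are:

  0-simplices (6): a, b, c, d, e, f
  1-simplices (15): ab, ac, ad, ae, af, bc, bd, be, bf, cd, ce, cf, de, df, ef
  2-simplices (10): abd, abf, acd, ace, aef, bce, bcf, bde, cdf, def

giving chain groups C_0 ≅ Z^6, C_1 ≅ Z^15, C_2 ≅ Z^10.

Boundary ∂_1: C_1 → C_0 maps an edge to its endpoints' difference, ∂[p,q] = q − p.
This gives a 6×15 integer matrix of rank 5; reducing to Smith normal form yields diagonal entries (1,1,1,1,1).

The boundary map ∂_2: C_2 → C_1 maps a triangle to the signed sum of its edges. For instance
  ∂cdf = df − cf + cd,
  ∂bcf = cf − bf + bc.
As a 15×10 matrix over Z this has rank 10, with invariant factors (1,1,1,1,1,1,1,1,1,2).

Now H_k = ker ∂_k / im ∂_{k+1}, so:

  H_0: rank C_0 − rank ∂_1 = 6 − 5 = 1, and the invariant factors of ∂_1 are all 1, so H_0 ≅ Z.
  H_1: rank ker ∂_1 − rank ∂_2 = (15 − 5) − 10 = 0, and ∂_2 has invariant factor 2 > 1, so H_1 ≅ Z/2Z.
  H_2: rank ker ∂_2 − rank ∂_3 = (10 − 10) − 0 = 0, and there is no ∂_3, so H_2 ≅ 0.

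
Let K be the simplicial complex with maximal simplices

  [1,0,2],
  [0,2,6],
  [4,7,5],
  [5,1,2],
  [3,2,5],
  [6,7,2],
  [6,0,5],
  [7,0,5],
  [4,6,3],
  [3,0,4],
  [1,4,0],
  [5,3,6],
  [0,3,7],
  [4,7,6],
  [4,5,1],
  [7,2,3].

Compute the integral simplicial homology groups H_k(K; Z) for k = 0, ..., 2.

H_0 = Z,  H_1 = Z^2,  H_2 = Z.

Take the total order 0 < 1 < 2 < 3 < 4 < 5 < 6 < 7 on the vertex set. Then K (dimension 2) consists of the simplices:

  0-simplices (8): [0], [1], [2], [3], [4], [5], [6], [7]
  1-simplices (24): (24 of them)
  2-simplices (16): [0,1,2], [0,1,4], [0,2,6], [0,3,4], [0,3,7], [0,5,6], [0,5,7], [1,2,5], [1,4,5], [2,3,5], [2,3,7], [2,6,7], [3,4,6], [3,5,6], [4,5,7], [4,6,7]

giving chain groups C_0 ≅ Z^8, C_1 ≅ Z^24, C_2 ≅ Z^16.

∂_1: C_1 → C_0 maps an edge to its endpoints' difference, ∂[p,q] = q − p. For instance
  ∂[0,2] = [2] − [0].
As a 8×24 matrix over Z this has rank 7, with invariant factors (1,1,1,1,1,1,1).

The boundary map ∂_2: C_2 → C_1 maps a triangle to the signed sum of its edges. For instance
  ∂[3,5,6] = [5,6] − [3,6] + [3,5],
  ∂[0,5,6] = [5,6] − [0,6] + [0,5].
As a 24×16 matrix over Z this has rank 15, with invariant factors (1,1,1,1,1,1,1,1,1,1,1,1,1,1,1).

Now H_k = ker ∂_k / im ∂_{k+1}, so:

  H_0: rank C_0 − rank ∂_1 = 8 − 7 = 1, and the invariant factors of ∂_1 are all 1, so H_0 = Z.
  H_1: rank ker ∂_1 − rank ∂_2 = (24 − 7) − 15 = 2, and the invariant factors of ∂_2 are all 1, so H_1 = Z^2.
  H_2: rank ker ∂_2 − rank ∂_3 = (16 − 15) − 0 = 1, and there is no ∂_3, so H_2 = Z.

As a check, the Euler characteristic is 8 − 24 + 16 = 0, which agrees with 1 − 2 + 1 = 0.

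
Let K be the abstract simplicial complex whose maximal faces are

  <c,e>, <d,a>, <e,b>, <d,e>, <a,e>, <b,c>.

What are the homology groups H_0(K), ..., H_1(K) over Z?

H_0 ≅ Z,  H_1 ≅ Z^2.

Fix the vertex order a < b < c < d < e and write every simplex with vertices in increasing order. Then dim K = 1 and the simplices of K are:

  0-simplices (5): a, b, c, d, e
  1-simplices (6): ad, ae, bc, be, ce, de

so the chain groups are C_0 ≅ Z^5, C_1 ≅ Z^6.

∂_1: C_1 → C_0 maps an edge to its endpoints' difference, ∂[p,q] = q − p.
This gives a 5×6 integer matrix of rank 4; reducing to Smith normal form yields diagonal entries (1,1,1,1).

Now H_k = ker ∂_k / im ∂_{k+1}, so:

  H_0: rank C_0 − rank ∂_1 = 5 − 4 = 1, and the invariant factors of ∂_1 are all 1, so H_0 = Z.
  H_1: rank ker ∂_1 − rank ∂_2 = (6 − 4) − 0 = 2, and there is no ∂_2, so H_1 = Z^2.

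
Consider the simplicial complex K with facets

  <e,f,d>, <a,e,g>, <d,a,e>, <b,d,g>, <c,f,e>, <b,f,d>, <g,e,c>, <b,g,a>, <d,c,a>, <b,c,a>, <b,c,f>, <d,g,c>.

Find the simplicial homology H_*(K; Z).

H_0 = Z,  H_1 = Z/2,  H_2 = 0.

Take the total order a < b < c < d < e < f < g on the vertex set. Then K (dimension 2) consists of the simplices:

  0-simplices (7): a, b, c, d, e, f, g
  1-simplices (18): ab, ac, ad, ae, ag, bc, bd, bf, bg, cd, ce, cf, cg, de, df, dg, ef, eg
  2-simplices (12): abc, abg, acd, ade, aeg, bcf, bdf, bdg, cdg, cef, ceg, def

so the chain groups are C_0 ≅ Z^7, C_1 ≅ Z^18, C_2 ≅ Z^12.

The boundary map ∂_1: C_1 → C_0 sends each edge [p,q] (with p < q) to q − p. For instance
  ∂ce = e − c.
The 7×18 boundary matrix has rank 6 and Smith normal form diag(1,1,1,1,1,1).

The boundary map ∂_2: C_2 → C_1 maps a triangle to the signed sum of its edges. For instance
  ∂bcf = cf − bf + bc,
  ∂ceg = eg − cg + ce.
This gives a 18×12 integer matrix of rank 12; reducing to Smith normal form yields diagonal entries (1,1,1,1,1,1,1,1,1,1,1,2).

Computing H_k = (kernel of ∂_k) / (image of ∂_{k+1}):

  H_0: rank C_0 − rank ∂_1 = 7 − 6 = 1, and the invariant factors of ∂_1 are all 1, so H_0 ≅ Z.
  H_1: rank ker ∂_1 − rank ∂_2 = (18 − 6) − 12 = 0, and ∂_2 has invariant factor 2 > 1, so H_1 ≅ Z/2.
  H_2: rank ker ∂_2 − rank ∂_3 = (12 − 12) − 0 = 0, and there is no ∂_3, so H_2 ≅ 0.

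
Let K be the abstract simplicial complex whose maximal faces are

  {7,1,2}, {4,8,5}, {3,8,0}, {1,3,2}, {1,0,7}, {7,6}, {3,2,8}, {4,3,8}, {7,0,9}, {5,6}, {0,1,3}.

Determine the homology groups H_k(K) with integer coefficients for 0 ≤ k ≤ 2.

Take the total order 0 < 1 < 2 < 3 < 4 < 5 < 6 < 7 < 8 < 9 on the vertex set. Then K (dimension 2) consists of the simplices:

  0-simplices (10): [0], [1], [2], [3], [4], [5], [6], [7], [8], [9]
  1-simplices (19): [0,1], [0,3], [0,7], [0,8], [0,9], [1,2], [1,3], [1,7], [2,3], [2,7], [2,8], [3,4], [3,8], [4,5], [4,8], [5,6], [5,8], [6,7], [7,9]
  2-simplices (9): [0,1,3], [0,1,7], [0,3,8], [0,7,9], [1,2,3], [1,2,7], [2,3,8], [3,4,8], [4,5,8]

so the chain groups are C_0 ≅ Z^10, C_1 ≅ Z^19, C_2 ≅ Z^9.

The boundary map ∂_1: C_1 → C_0 maps an edge to its endpoints' difference, ∂[p,q] = q − p. For instance
  ∂[5,8] = [8] − [5].
As a 10×19 matrix over Z this has rank 9, with invariant factors (1,1,1,1,1,1,1,1,1).

Boundary ∂_2: C_2 → C_1 acts by ∂[p,q,r] = [q,r] − [p,r] + [p,q]. For instance
  ∂[0,1,7] = [1,7] − [0,7] + [0,1],
  ∂[1,2,7] = [2,7] − [1,7] + [1,2].
The 19×9 boundary matrix has rank 9 and Smith normal form diag(1,1,1,1,1,1,1,1,1).

From H_k ≅ ker(∂_k) / im(∂_{k+1}) we obtain:

  H_0: rank C_0 − rank ∂_1 = 10 − 9 = 1, and the invariant factors of ∂_1 are all 1, so H_0 = Z.
  H_1: rank ker ∂_1 − rank ∂_2 = (19 − 9) − 9 = 1, and the invariant factors of ∂_2 are all 1, so H_1 = Z.
  H_2: rank ker ∂_2 − rank ∂_3 = (9 − 9) − 0 = 0, and there is no ∂_3, so H_2 = 0.

H_0 = Z,  H_1 = Z,  H_2 = 0.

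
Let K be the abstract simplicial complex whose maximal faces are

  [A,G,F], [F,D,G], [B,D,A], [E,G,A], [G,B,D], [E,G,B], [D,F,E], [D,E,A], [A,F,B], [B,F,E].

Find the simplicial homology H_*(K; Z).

H_0 ≅ Z,  H_1 ≅ Z/2,  H_2 = 0.

Fix the vertex order A < B < D < E < F < G and write every simplex with vertices in increasing order. Then dim K = 2 and the simplices of K are:

  0-simplices (6): A, B, D, E, F, G
  1-simplices (15): AB, AD, AE, AF, AG, BD, BE, BF, BG, DE, DF, DG, EF, EG, FG
  2-simplices (10): ABD, ABF, ADE, AEG, AFG, BDG, BEF, BEG, DEF, DFG

so the chain groups are C_0 ≅ Z^6, C_1 ≅ Z^15, C_2 ≅ Z^10.

∂_1: C_1 → C_0 is given by ∂[p,q] = [q] − [p]. For instance
  ∂DG = G − D.
The resulting 6×15 matrix has rank 5, and its Smith normal form has invariant factors (1,1,1,1,1).

∂_2: C_2 → C_1 acts by ∂[p,q,r] = [q,r] − [p,r] + [p,q]. For instance
  ∂AEG = EG − AG + AE,
  ∂BEG = EG − BG + BE.
The 15×10 boundary matrix has rank 10 and Smith normal form diag(1,1,1,1,1,1,1,1,1,2).

Now H_k = ker ∂_k / im ∂_{k+1}, so:

  H_0: rank C_0 − rank ∂_1 = 6 − 5 = 1, and the invariant factors of ∂_1 are all 1, so H_0 = Z.
  H_1: rank ker ∂_1 − rank ∂_2 = (15 − 5) − 10 = 0, and ∂_2 has invariant factor 2 > 1, so H_1 = Z/2.
  H_2: rank ker ∂_2 − rank ∂_3 = (10 − 10) − 0 = 0, and there is no ∂_3, so H_2 = 0.

(K is a triangulation of the real projective plane RP^2.)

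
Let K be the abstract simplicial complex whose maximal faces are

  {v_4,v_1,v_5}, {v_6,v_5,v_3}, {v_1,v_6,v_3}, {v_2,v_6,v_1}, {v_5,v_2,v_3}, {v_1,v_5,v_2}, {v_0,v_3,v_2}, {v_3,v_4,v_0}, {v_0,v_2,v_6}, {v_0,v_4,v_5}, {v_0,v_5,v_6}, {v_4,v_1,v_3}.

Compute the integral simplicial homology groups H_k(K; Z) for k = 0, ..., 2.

H_0 = Z,  H_1 = Z/2,  H_2 = 0.

Fix the vertex order v_0 < v_1 < v_2 < v_3 < v_4 < v_5 < v_6 and write every simplex with vertices in increasing order. Then dim K = 2 and the simplices of K are:

  0-simplices (7): [v_0], [v_1], [v_2], [v_3], [v_4], [v_5], [v_6]
  1-simplices (18): (18 of them)
  2-simplices (12): (12 of them)

so the chain groups are C_0 ≅ Z^7, C_1 ≅ Z^18, C_2 ≅ Z^12.

Boundary ∂_1: C_1 → C_0 sends each edge [p,q] (with p < q) to q − p.
This gives a 7×18 integer matrix of rank 6; reducing to Smith normal form yields diagonal entries (1,1,1,1,1,1).

∂_2: C_2 → C_1 maps a triangle to the signed sum of its edges. For instance
  ∂[v_0,v_2,v_6] = [v_2,v_6] − [v_0,v_6] + [v_0,v_2],
  ∂[v_0,v_2,v_3] = [v_2,v_3] − [v_0,v_3] + [v_0,v_2].
As a 18×12 matrix over Z this has rank 12, with invariant factors (1,1,1,1,1,1,1,1,1,1,1,2).

Computing H_k = (kernel of ∂_k) / (image of ∂_{k+1}):

  H_0: rank C_0 − rank ∂_1 = 7 − 6 = 1, and the invariant factors of ∂_1 are all 1, so H_0 = Z.
  H_1: rank ker ∂_1 − rank ∂_2 = (18 − 6) − 12 = 0, and ∂_2 has invariant factor 2 > 1, so H_1 = Z/2.
  H_2: rank ker ∂_2 − rank ∂_3 = (12 − 12) − 0 = 0, and there is no ∂_3, so H_2 = 0.

(K is a triangulation of the real projective plane RP^2.)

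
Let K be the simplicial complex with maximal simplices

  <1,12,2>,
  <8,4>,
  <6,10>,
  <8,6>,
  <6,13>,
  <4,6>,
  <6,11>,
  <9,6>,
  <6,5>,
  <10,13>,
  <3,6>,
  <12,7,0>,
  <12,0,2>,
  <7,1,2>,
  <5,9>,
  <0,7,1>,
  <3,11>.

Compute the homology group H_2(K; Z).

We work with the vertex ordering 0 < 1 < 2 < 3 < 4 < 5 < 6 < 7 < 8 < 9 < 10 < 11 < 12 < 13. The simplices of K, each written with vertices in increasing order, are:

  0-simplices (14): [0], [1], [2], [3], [4], [5], [6], [7], [8], [9], [10], [11], [12], [13]
  1-simplices (22): (22 of them)
  2-simplices (5): [0,1,7], [0,2,12], [0,7,12], [1,2,7], [1,2,12]

so the chain groups are C_0 ≅ Z^14, C_1 ≅ Z^22, C_2 ≅ Z^5.

∂_1: C_1 → C_0 maps an edge to its endpoints' difference, ∂[p,q] = q − p. For instance
  ∂[5,9] = [9] − [5].
As a 14×22 matrix over Z this has rank 12, with invariant factors (1,1,1,1,1,1,1,1,1,1,1,1).

The boundary map ∂_2: C_2 → C_1 acts by ∂[p,q,r] = [q,r] − [p,r] + [p,q]. For instance
  ∂[1,2,12] = [2,12] − [1,12] + [1,2],
  ∂[0,2,12] = [2,12] − [0,12] + [0,2].
The resulting 22×5 matrix has rank 5, and its Smith normal form has invariant factors (1,1,1,1,1).

Reading off H_k = ker ∂_k / im ∂_{k+1}:

  H_2: rank ker ∂_2 − rank ∂_3 = (5 − 5) − 0 = 0, and there is no ∂_3, so H_2 ≅ 0.

(K is a triangulation of the disjoint union of the Möbius band and a wedge of 4 circles.)

H_2 ≅ 0.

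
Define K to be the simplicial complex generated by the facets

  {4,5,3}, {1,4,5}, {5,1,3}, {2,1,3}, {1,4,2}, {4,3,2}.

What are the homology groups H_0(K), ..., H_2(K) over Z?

H_0 = Z,  H_1 = 0,  H_2 = Z.

K has 5 vertices, 9 edges, 6 triangles.
rank ∂_0 = 0, rank ∂_1 = 4 ⇒ b_0 = 5 − 0 − 4 = 1; all invariant factors of ∂_1 are 1 so no torsion. So H_0 = Z.
rank ∂_1 = 4, rank ∂_2 = 5 ⇒ b_1 = 9 − 4 − 5 = 0; all invariant factors of ∂_2 are 1 so no torsion. So H_1 = 0.
rank ∂_2 = 5, rank ∂_3 = 0 ⇒ b_2 = 6 − 5 − 0 = 1. So H_2 = Z.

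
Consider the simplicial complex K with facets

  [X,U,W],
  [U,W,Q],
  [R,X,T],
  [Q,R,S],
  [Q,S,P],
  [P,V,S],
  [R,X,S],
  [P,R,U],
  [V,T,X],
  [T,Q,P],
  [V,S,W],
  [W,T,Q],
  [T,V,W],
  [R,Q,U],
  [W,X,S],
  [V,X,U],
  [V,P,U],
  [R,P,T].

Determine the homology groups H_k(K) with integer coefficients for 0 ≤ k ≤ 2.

Take the total order P < Q < R < S < T < U < V < W < X on the vertex set. Then K (dimension 2) consists of the simplices:

  0-simplices (9): P, Q, R, S, T, U, V, W, X
  1-simplices (27): PQ, PR, PS, PT, PU, PV, QR, QS, QT, QU, QW, RS, RT, RU, RX, SV, SW, SX, TV, TW, TX, UV, UW, UX, VW, VX, WX
  2-simplices (18): PQS, PQT, PRT, PRU, PSV, PUV, QRS, QRU, QTW, QUW, RSX, RTX, SVW, SWX, TVW, TVX, UVX, UWX

giving chain groups C_0 ≅ Z^9, C_1 ≅ Z^27, C_2 ≅ Z^18.

Boundary ∂_1: C_1 → C_0 sends each edge [p,q] (with p < q) to q − p.
This gives a 9×27 integer matrix of rank 8; reducing to Smith normal form yields diagonal entries (1,1,1,1,1,1,1,1).

Boundary ∂_2: C_2 → C_1 acts by ∂[p,q,r] = [q,r] − [p,r] + [p,q]. For instance
  ∂SVW = VW − SW + SV,
  ∂QRU = RU − QU + QR.
The resulting 27×18 matrix has rank 18, and its Smith normal form has invariant factors (1,1,1,1,1,1,1,1,1,1,1,1,1,1,1,1,1,2).

Reading off H_k = ker ∂_k / im ∂_{k+1}:

  H_0: rank C_0 − rank ∂_1 = 9 − 8 = 1, and the invariant factors of ∂_1 are all 1, so H_0 ≅ Z.
  H_1: rank ker ∂_1 − rank ∂_2 = (27 − 8) − 18 = 1, and ∂_2 has invariant factor 2 > 1, so H_1 ≅ Z ⊕ Z/2Z.
  H_2: rank ker ∂_2 − rank ∂_3 = (18 − 18) − 0 = 0, and there is no ∂_3, so H_2 ≅ 0.

H_0 ≅ Z,  H_1 ≅ Z ⊕ Z/2Z,  H_2 = 0.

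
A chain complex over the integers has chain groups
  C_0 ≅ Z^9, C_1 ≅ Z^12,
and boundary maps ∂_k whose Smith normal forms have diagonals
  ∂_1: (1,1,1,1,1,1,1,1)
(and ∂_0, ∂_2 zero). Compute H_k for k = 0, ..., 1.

H_0: b_0 = 9 − 0 − 8 = 1; torsion from ∂_1 factors > 1: none. So H_0 = Z.
H_1: b_1 = 12 − 8 − 0 = 4; torsion from ∂_2 factors > 1: none. So H_1 = Z^4.

H_0 = Z,  H_1 = Z^4.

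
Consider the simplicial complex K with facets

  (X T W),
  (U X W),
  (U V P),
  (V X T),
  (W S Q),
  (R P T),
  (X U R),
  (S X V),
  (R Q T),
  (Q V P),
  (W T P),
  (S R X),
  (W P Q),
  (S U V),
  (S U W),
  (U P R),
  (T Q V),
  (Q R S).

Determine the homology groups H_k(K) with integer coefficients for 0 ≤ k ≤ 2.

H_0 = Z,  H_1 = Z ⊕ Z/2,  H_2 = 0.

Order the vertices as P < Q < R < S < T < U < V < W < X. Listing each simplex with vertices in this order, K has dimension 2 with simplices:

  0-simplices (9): P, Q, R, S, T, U, V, W, X
  1-simplices (27): PQ, PR, PT, PU, PV, PW, QR, QS, QT, QV, QW, RS, RT, RU, RX, SU, SV, SW, SX, TV, TW, TX, UV, UW, UX, VX, WX
  2-simplices (18): PQV, PQW, PRT, PRU, PTW, PUV, QRS, QRT, QSW, QTV, RSX, RUX, SUV, SUW, SVX, TVX, TWX, UWX

so the chain groups are C_0 ≅ Z^9, C_1 ≅ Z^27, C_2 ≅ Z^18.

∂_1: C_1 → C_0 sends each edge [p,q] (with p < q) to q − p. For instance
  ∂PR = R − P.
The 9×27 boundary matrix has rank 8 and Smith normal form diag(1,1,1,1,1,1,1,1).

Boundary ∂_2: C_2 → C_1 maps a triangle to the signed sum of its edges. For instance
  ∂QRS = RS − QS + QR,
  ∂SVX = VX − SX + SV.
This gives a 27×18 integer matrix of rank 18; reducing to Smith normal form yields diagonal entries (1,1,1,1,1,1,1,1,1,1,1,1,1,1,1,1,1,2).

Computing H_k = (kernel of ∂_k) / (image of ∂_{k+1}):

  H_0: rank C_0 − rank ∂_1 = 9 − 8 = 1, and the invariant factors of ∂_1 are all 1, so H_0 ≅ Z.
  H_1: rank ker ∂_1 − rank ∂_2 = (27 − 8) − 18 = 1, and ∂_2 has invariant factor 2 > 1, so H_1 ≅ Z ⊕ Z/2.
  H_2: rank ker ∂_2 − rank ∂_3 = (18 − 18) − 0 = 0, and there is no ∂_3, so H_2 ≅ 0.

As a check, the Euler characteristic is 9 − 27 + 18 = 0, which agrees with 1 − 1 + 0 = 0.
(K is a triangulation of the Klein bottle.)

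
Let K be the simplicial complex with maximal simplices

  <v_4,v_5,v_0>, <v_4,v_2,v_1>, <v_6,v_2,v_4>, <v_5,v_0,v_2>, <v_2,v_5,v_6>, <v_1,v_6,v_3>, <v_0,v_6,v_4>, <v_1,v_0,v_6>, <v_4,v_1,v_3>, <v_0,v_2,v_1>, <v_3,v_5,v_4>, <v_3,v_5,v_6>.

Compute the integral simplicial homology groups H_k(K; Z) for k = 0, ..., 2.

Order the vertices as v_0 < v_1 < v_2 < v_3 < v_4 < v_5 < v_6. Listing each simplex with vertices in this order, K has dimension 2 with simplices:

  0-simplices (7): [v_0], [v_1], [v_2], [v_3], [v_4], [v_5], [v_6]
  1-simplices (18): (18 of them)
  2-simplices (12): (12 of them)

so the chain groups are C_0 ≅ Z^7, C_1 ≅ Z^18, C_2 ≅ Z^12.

Boundary ∂_1: C_1 → C_0 maps an edge to its endpoints' difference, ∂[p,q] = q − p. For instance
  ∂[v_0,v_5] = [v_5] − [v_0].
As a 7×18 matrix over Z this has rank 6, with invariant factors (1,1,1,1,1,1).

Boundary ∂_2: C_2 → C_1 maps a triangle to the signed sum of its edges. For instance
  ∂[v_3,v_4,v_5] = [v_4,v_5] − [v_3,v_5] + [v_3,v_4],
  ∂[v_1,v_2,v_4] = [v_2,v_4] − [v_1,v_4] + [v_1,v_2].
The 18×12 boundary matrix has rank 12 and Smith normal form diag(1,1,1,1,1,1,1,1,1,1,1,2).

From H_k ≅ ker(∂_k) / im(∂_{k+1}) we obtain:

  H_0: rank C_0 − rank ∂_1 = 7 − 6 = 1, and the invariant factors of ∂_1 are all 1, so H_0 = Z.
  H_1: rank ker ∂_1 − rank ∂_2 = (18 − 6) − 12 = 0, and ∂_2 has invariant factor 2 > 1, so H_1 = Z/2Z.
  H_2: rank ker ∂_2 − rank ∂_3 = (12 − 12) − 0 = 0, and there is no ∂_3, so H_2 = 0.

H_0 ≅ Z,  H_1 ≅ Z/2Z,  H_2 = 0.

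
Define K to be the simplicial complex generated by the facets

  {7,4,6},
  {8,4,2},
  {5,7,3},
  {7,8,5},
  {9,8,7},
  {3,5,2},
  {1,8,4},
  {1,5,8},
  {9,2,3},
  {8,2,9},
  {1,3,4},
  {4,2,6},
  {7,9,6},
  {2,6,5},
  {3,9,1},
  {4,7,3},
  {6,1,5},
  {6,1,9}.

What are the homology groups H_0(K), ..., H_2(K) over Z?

Take the total order 1 < 2 < 3 < 4 < 5 < 6 < 7 < 8 < 9 on the vertex set. Then K (dimension 2) consists of the simplices:

  0-simplices (9): [1], [2], [3], [4], [5], [6], [7], [8], [9]
  1-simplices (27): (27 of them)
  2-simplices (18): [1,3,4], [1,3,9], [1,4,8], [1,5,6], [1,5,8], [1,6,9], [2,3,5], [2,3,9], [2,4,6], [2,4,8], [2,5,6], [2,8,9], [3,4,7], [3,5,7], [4,6,7], [5,7,8], [6,7,9], [7,8,9]

so the chain groups are C_0 ≅ Z^9, C_1 ≅ Z^27, C_2 ≅ Z^18.

The boundary map ∂_1: C_1 → C_0 maps an edge to its endpoints' difference, ∂[p,q] = q − p. For instance
  ∂[3,4] = [4] − [3].
This gives a 9×27 integer matrix of rank 8; reducing to Smith normal form yields diagonal entries (1,1,1,1,1,1,1,1).

The boundary map ∂_2: C_2 → C_1 acts by ∂[p,q,r] = [q,r] − [p,r] + [p,q]. For instance
  ∂[1,5,8] = [5,8] − [1,8] + [1,5],
  ∂[1,3,4] = [3,4] − [1,4] + [1,3].
The resulting 27×18 matrix has rank 17, and its Smith normal form has invariant factors (1,1,1,1,1,1,1,1,1,1,1,1,1,1,1,1,1).

Computing H_k = (kernel of ∂_k) / (image of ∂_{k+1}):

  H_0: rank C_0 − rank ∂_1 = 9 − 8 = 1, and the invariant factors of ∂_1 are all 1, so H_0 ≅ Z.
  H_1: rank ker ∂_1 − rank ∂_2 = (27 − 8) − 17 = 2, and the invariant factors of ∂_2 are all 1, so H_1 ≅ Z^2.
  H_2: rank ker ∂_2 − rank ∂_3 = (18 − 17) − 0 = 1, and there is no ∂_3, so H_2 ≅ Z.

H_0 = Z,  H_1 = Z^2,  H_2 = Z.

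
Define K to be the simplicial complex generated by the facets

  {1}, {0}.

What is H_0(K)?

Take the total order 0 < 1 on the vertex set. Then K (dimension 0) consists of the simplices:

  0-simplices (2): [0], [1]

so the chain groups are C_0 ≅ Z^2.

From H_k ≅ ker(∂_k) / im(∂_{k+1}) we obtain:

  H_0: rank C_0 − rank ∂_1 = 2 − 0 = 2, and there is no ∂_1, so H_0 ≅ Z^2.

(K is a triangulation of a set of 2 points.)

H_0 = Z^2.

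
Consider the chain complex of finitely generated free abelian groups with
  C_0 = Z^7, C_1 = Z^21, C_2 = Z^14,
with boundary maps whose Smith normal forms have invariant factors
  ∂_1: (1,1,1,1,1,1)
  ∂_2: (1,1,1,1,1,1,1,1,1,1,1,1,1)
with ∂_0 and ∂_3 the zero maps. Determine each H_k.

H_0 ≅ Z,  H_1 ≅ Z^2,  H_2 ≅ Z.

H_0: b_0 = 7 − 0 − 6 = 1; torsion from ∂_1 factors > 1: none. So H_0 ≅ Z.
H_1: b_1 = 21 − 6 − 13 = 2; torsion from ∂_2 factors > 1: none. So H_1 ≅ Z^2.
H_2: b_2 = 14 − 13 − 0 = 1; torsion from ∂_3 factors > 1: none. So H_2 ≅ Z.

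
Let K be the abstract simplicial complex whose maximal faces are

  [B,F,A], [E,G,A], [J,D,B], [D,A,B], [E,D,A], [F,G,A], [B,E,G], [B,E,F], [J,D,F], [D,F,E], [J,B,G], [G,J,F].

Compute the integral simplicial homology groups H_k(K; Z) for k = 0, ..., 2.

Order the vertices as A < B < D < E < F < G < J. Listing each simplex with vertices in this order, K has dimension 2 with simplices:

  0-simplices (7): A, B, D, E, F, G, J
  1-simplices (18): AB, AD, AE, AF, AG, BD, BE, BF, BG, BJ, DE, DF, DJ, EF, EG, FG, FJ, GJ
  2-simplices (12): ABD, ABF, ADE, AEG, AFG, BDJ, BEF, BEG, BGJ, DEF, DFJ, FGJ

Hence C_0 ≅ Z^7, C_1 ≅ Z^18, C_2 ≅ Z^12.

The boundary map ∂_1: C_1 → C_0 sends each edge [p,q] (with p < q) to q − p. For instance
  ∂BJ = J − B.
The resulting 7×18 matrix has rank 6, and its Smith normal form has invariant factors (1,1,1,1,1,1).

The boundary map ∂_2: C_2 → C_1 acts by ∂[p,q,r] = [q,r] − [p,r] + [p,q]. For instance
  ∂ABF = BF − AF + AB,
  ∂AFG = FG − AG + AF.
The 18×12 boundary matrix has rank 12 and Smith normal form diag(1,1,1,1,1,1,1,1,1,1,1,2).

Reading off H_k = ker ∂_k / im ∂_{k+1}:

  H_0: rank C_0 − rank ∂_1 = 7 − 6 = 1, and the invariant factors of ∂_1 are all 1, so H_0 ≅ Z.
  H_1: rank ker ∂_1 − rank ∂_2 = (18 − 6) − 12 = 0, and ∂_2 has invariant factor 2 > 1, so H_1 ≅ Z/2.
  H_2: rank ker ∂_2 − rank ∂_3 = (12 − 12) − 0 = 0, and there is no ∂_3, so H_2 ≅ 0.

As a check, the Euler characteristic is 7 − 18 + 12 = 1, which agrees with 1 − 0 + 0 = 1.

H_0 ≅ Z,  H_1 ≅ Z/2,  H_2 = 0.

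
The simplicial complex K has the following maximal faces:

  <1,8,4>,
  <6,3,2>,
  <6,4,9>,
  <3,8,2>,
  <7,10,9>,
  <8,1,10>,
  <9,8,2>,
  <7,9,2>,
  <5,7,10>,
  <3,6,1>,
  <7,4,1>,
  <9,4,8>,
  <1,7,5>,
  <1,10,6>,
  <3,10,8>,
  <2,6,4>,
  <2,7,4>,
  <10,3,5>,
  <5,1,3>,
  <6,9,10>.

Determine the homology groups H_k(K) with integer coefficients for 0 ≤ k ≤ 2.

Take the total order 1 < 2 < 3 < 4 < 5 < 6 < 7 < 8 < 9 < 10 on the vertex set. Then K (dimension 2) consists of the simplices:

  0-simplices (10): [1], [2], [3], [4], [5], [6], [7], [8], [9], [10]
  1-simplices (30): (30 of them)
  2-simplices (20): (20 of them)

so the chain groups are C_0 ≅ Z^10, C_1 ≅ Z^30, C_2 ≅ Z^20.

The boundary map ∂_1: C_1 → C_0 sends each edge [p,q] (with p < q) to q − p. For instance
  ∂[7,9] = [9] − [7].
The resulting 10×30 matrix has rank 9, and its Smith normal form has invariant factors (1,1,1,1,1,1,1,1,1).

∂_2: C_2 → C_1 sends each 2-simplex [p,q,r] to [q,r] − [p,r] + [p,q]. For instance
  ∂[2,4,7] = [4,7] − [2,7] + [2,4],
  ∂[1,5,7] = [5,7] − [1,7] + [1,5].
This gives a 30×20 integer matrix of rank 20; reducing to Smith normal form yields diagonal entries (1,1,1,1,1,1,1,1,1,1,1,1,1,1,1,1,1,1,1,2).

Now H_k = ker ∂_k / im ∂_{k+1}, so:

  H_0: rank C_0 − rank ∂_1 = 10 − 9 = 1, and the invariant factors of ∂_1 are all 1, so H_0 = Z.
  H_1: rank ker ∂_1 − rank ∂_2 = (30 − 9) − 20 = 1, and ∂_2 has invariant factor 2 > 1, so H_1 = Z ⊕ Z/2.
  H_2: rank ker ∂_2 − rank ∂_3 = (20 − 20) − 0 = 0, and there is no ∂_3, so H_2 = 0.

H_0 = Z,  H_1 = Z ⊕ Z/2,  H_2 = 0.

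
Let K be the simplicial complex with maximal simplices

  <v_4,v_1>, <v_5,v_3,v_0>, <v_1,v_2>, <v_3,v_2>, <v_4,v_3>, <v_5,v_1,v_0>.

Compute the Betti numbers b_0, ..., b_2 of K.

Fix the vertex order v_0 < v_1 < v_2 < v_3 < v_4 < v_5 and write every simplex with vertices in increasing order. Then dim K = 2 and the simplices of K are:

  0-simplices (6): [v_0], [v_1], [v_2], [v_3], [v_4], [v_5]
  1-simplices (9): [v_0,v_1], [v_0,v_3], [v_0,v_5], [v_1,v_2], [v_1,v_4], [v_1,v_5], [v_2,v_3], [v_3,v_4], [v_3,v_5]
  2-simplices (2): [v_0,v_1,v_5], [v_0,v_3,v_5]

so the chain groups are C_0 ≅ Z^6, C_1 ≅ Z^9, C_2 ≅ Z^2.

The boundary map ∂_1: C_1 → C_0 maps an edge to its endpoints' difference, ∂[p,q] = q − p.
As a 6×9 matrix over Z this has rank 5, with invariant factors (1,1,1,1,1).

∂_2: C_2 → C_1 sends each 2-simplex [p,q,r] to [q,r] − [p,r] + [p,q]. For instance
  ∂[v_0,v_3,v_5] = [v_3,v_5] − [v_0,v_5] + [v_0,v_3],
  ∂[v_0,v_1,v_5] = [v_1,v_5] − [v_0,v_5] + [v_0,v_1].
This gives a 9×2 integer matrix of rank 2; reducing to Smith normal form yields diagonal entries (1,1).

Reading off H_k = ker ∂_k / im ∂_{k+1}:

  H_0: rank C_0 − rank ∂_1 = 6 − 5 = 1, and the invariant factors of ∂_1 are all 1, so H_0 ≅ Z.
  H_1: rank ker ∂_1 − rank ∂_2 = (9 − 5) − 2 = 2, and the invariant factors of ∂_2 are all 1, so H_1 ≅ Z^2.
  H_2: rank ker ∂_2 − rank ∂_3 = (2 − 2) − 0 = 0, and there is no ∂_3, so H_2 ≅ 0.

As a check, the Euler characteristic is 6 − 9 + 2 = -1, which agrees with 1 − 2 + 0 = -1.

Hence the Betti numbers are b_0 = 1, b_1 = 2, b_2 = 0.

b_0 = 1, b_1 = 2, b_2 = 0.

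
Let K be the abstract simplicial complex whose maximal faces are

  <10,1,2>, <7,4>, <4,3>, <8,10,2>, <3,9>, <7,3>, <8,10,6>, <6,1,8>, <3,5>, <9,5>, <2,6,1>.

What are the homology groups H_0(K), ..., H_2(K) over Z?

H_0 = Z^2,  H_1 = Z^3,  H_2 = 0.

We work with the vertex ordering 1 < 2 < 3 < 4 < 5 < 6 < 7 < 8 < 9 < 10. The simplices of K, each written with vertices in increasing order, are:

  0-simplices (10): [1], [2], [3], [4], [5], [6], [7], [8], [9], [10]
  1-simplices (16): [1,2], [1,6], [1,8], [1,10], [2,6], [2,8], [2,10], [3,4], [3,5], [3,7], [3,9], [4,7], [5,9], [6,8], [6,10], [8,10]
  2-simplices (5): [1,2,6], [1,2,10], [1,6,8], [2,8,10], [6,8,10]

so the chain groups are C_0 ≅ Z^10, C_1 ≅ Z^16, C_2 ≅ Z^5.

Boundary ∂_1: C_1 → C_0 sends each edge [p,q] (with p < q) to q − p. For instance
  ∂[3,9] = [9] − [3].
The 10×16 boundary matrix has rank 8 and Smith normal form diag(1,1,1,1,1,1,1,1).

The boundary map ∂_2: C_2 → C_1 acts by ∂[p,q,r] = [q,r] − [p,r] + [p,q]. For instance
  ∂[1,2,10] = [2,10] − [1,10] + [1,2],
  ∂[6,8,10] = [8,10] − [6,10] + [6,8].
The 16×5 boundary matrix has rank 5 and Smith normal form diag(1,1,1,1,1).

Reading off H_k = ker ∂_k / im ∂_{k+1}:

  H_0: rank C_0 − rank ∂_1 = 10 − 8 = 2, and the invariant factors of ∂_1 are all 1, so H_0 ≅ Z^2.
  H_1: rank ker ∂_1 − rank ∂_2 = (16 − 8) − 5 = 3, and the invariant factors of ∂_2 are all 1, so H_1 ≅ Z^3.
  H_2: rank ker ∂_2 − rank ∂_3 = (5 − 5) − 0 = 0, and there is no ∂_3, so H_2 ≅ 0.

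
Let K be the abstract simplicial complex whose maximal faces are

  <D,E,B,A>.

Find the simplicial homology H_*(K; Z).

K has 4 vertices, 6 edges, 4 triangles, 1 3-simplex.
rank ∂_0 = 0, rank ∂_1 = 3 ⇒ b_0 = 4 − 0 − 3 = 1; all invariant factors of ∂_1 are 1 so no torsion. So H_0 ≅ Z.
rank ∂_1 = 3, rank ∂_2 = 3 ⇒ b_1 = 6 − 3 − 3 = 0; all invariant factors of ∂_2 are 1 so no torsion. So H_1 ≅ 0.
rank ∂_2 = 3, rank ∂_3 = 1 ⇒ b_2 = 4 − 3 − 1 = 0; all invariant factors of ∂_3 are 1 so no torsion. So H_2 ≅ 0.
rank ∂_3 = 1, rank ∂_4 = 0 ⇒ b_3 = 1 − 1 − 0 = 0. So H_3 ≅ 0.

H_0 = Z,  H_1 = 0,  H_2 = 0,  H_3 = 0.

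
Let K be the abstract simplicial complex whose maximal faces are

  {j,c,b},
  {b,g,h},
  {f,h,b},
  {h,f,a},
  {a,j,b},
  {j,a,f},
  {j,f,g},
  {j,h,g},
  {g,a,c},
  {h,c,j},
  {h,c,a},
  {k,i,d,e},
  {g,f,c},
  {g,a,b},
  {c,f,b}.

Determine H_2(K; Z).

H_2 = Z.

Order the vertices as a < b < c < d < e < f < g < h < i < j < k. Listing each simplex with vertices in this order, K has dimension 3 with simplices:

  0-simplices (11): a, b, c, d, e, f, g, h, i, j, k
  1-simplices (27): ab, ac, af, ag, ah, aj, bc, bf, bg, bh, bj, cf, cg, ch, cj, de, di, dk, ei, ek, fg, fh, fj, gh, gj, hj, ik
  2-simplices (18): abg, abj, acg, ach, afh, afj, bcf, bcj, bfh, bgh, cfg, chj, dei, dek, dik, eik, fgj, ghj
  3-simplices (1): deik

so the chain groups are C_0 ≅ Z^11, C_1 ≅ Z^27, C_2 ≅ Z^18, C_3 ≅ Z^1.

Boundary ∂_1: C_1 → C_0 maps an edge to its endpoints' difference, ∂[p,q] = q − p.
The resulting 11×27 matrix has rank 9, and its Smith normal form has invariant factors (1,1,1,1,1,1,1,1,1).

∂_2: C_2 → C_1 sends each 2-simplex [p,q,r] to [q,r] − [p,r] + [p,q]. For instance
  ∂dik = ik − dk + di,
  ∂eik = ik − ek + ei.
As a 27×18 matrix over Z this has rank 16, with invariant factors (1,1,1,1,1,1,1,1,1,1,1,1,1,1,1,1).

The boundary map ∂_3: C_3 → C_2 sends each 3-simplex σ to the alternating sum Σ_i (−1)^i (σ with its i-th vertex removed). For instance
  ∂deik = eik − dik + dek − dei.
As a 18×1 matrix over Z this has rank 1, with invariant factors (1).

From H_k ≅ ker(∂_k) / im(∂_{k+1}) we obtain:

  H_2: rank ker ∂_2 − rank ∂_3 = (18 − 16) − 1 = 1, and the invariant factors of ∂_3 are all 1, so H_2 ≅ Z.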